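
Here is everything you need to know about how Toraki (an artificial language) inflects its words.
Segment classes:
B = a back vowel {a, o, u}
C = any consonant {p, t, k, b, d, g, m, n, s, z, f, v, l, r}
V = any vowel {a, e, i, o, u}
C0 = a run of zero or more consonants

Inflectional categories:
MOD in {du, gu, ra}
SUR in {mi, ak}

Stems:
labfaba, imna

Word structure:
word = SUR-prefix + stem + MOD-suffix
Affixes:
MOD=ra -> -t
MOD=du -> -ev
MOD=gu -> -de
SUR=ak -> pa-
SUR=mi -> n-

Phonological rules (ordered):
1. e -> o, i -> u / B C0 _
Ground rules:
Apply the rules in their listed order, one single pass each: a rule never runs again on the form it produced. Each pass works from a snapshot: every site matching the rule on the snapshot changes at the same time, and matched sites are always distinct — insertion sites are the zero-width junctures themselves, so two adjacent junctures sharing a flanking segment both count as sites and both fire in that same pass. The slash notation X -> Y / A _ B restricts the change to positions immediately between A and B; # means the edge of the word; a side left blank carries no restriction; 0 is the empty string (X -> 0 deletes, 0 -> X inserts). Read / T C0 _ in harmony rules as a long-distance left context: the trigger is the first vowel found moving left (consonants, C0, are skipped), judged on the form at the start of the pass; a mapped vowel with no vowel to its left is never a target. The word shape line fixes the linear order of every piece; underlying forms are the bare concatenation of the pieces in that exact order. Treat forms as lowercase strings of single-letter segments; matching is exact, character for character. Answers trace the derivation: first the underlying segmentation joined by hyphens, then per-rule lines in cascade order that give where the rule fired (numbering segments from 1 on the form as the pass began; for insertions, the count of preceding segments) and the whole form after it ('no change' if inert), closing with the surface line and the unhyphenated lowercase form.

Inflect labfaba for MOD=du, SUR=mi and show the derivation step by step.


underlying: n-labfaba-ev
1. e -> o, i -> u / B C0 _: fires at position(s) 9: nlabfabaov
surface: nlabfabaov


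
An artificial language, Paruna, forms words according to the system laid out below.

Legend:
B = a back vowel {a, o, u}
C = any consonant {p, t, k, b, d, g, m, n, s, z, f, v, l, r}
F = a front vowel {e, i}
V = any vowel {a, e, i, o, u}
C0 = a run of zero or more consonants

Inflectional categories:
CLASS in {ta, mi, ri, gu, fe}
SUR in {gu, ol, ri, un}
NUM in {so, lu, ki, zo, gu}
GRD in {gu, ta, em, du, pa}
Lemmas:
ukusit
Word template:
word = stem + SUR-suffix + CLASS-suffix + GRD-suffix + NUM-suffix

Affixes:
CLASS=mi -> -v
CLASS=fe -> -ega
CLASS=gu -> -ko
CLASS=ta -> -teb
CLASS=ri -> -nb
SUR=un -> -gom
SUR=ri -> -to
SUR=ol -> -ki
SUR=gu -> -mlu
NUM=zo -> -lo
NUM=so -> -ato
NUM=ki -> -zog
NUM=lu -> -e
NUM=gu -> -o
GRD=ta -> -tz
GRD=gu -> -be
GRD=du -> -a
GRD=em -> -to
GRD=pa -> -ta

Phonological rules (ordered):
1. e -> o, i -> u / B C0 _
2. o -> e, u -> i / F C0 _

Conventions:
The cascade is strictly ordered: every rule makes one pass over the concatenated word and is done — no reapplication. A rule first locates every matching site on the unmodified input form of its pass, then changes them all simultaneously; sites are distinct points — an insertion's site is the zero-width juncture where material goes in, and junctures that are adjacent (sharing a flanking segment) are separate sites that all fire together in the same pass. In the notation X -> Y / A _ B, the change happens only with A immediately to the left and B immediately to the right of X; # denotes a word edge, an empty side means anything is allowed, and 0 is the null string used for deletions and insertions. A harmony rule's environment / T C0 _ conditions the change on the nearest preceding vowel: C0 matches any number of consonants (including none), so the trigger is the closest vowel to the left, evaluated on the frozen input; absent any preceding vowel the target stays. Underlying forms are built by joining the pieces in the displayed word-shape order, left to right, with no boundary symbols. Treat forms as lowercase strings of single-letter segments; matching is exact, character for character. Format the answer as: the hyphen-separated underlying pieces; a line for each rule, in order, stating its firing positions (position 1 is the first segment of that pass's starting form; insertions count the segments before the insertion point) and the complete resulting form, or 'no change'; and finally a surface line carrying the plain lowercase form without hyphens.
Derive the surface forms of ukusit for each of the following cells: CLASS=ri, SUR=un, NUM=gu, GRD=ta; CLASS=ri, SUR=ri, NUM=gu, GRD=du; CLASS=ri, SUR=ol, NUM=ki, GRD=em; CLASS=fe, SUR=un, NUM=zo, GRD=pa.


cell CLASS=ri, SUR=un, NUM=gu, GRD=ta:
underlying: ukusit-gom-nb-tz-o
1. e -> o, i -> u / B C0 _: fires at position(s) 5: ukusutgomnbtzo
2. o -> e, u -> i / F C0 _: no change
surface: ukusutgomnbtzo

cell CLASS=ri, SUR=ri, NUM=gu, GRD=du:
underlying: ukusit-to-nb-a-o
1. e -> o, i -> u / B C0 _: fires at position(s) 5: ukusuttonbao
2. o -> e, u -> i / F C0 _: no change
surface: ukusuttonbao

cell CLASS=ri, SUR=ol, NUM=ki, GRD=em:
underlying: ukusit-ki-nb-to-zog
1. e -> o, i -> u / B C0 _: fires at position(s) 5: ukusutkinbtozog
2. o -> e, u -> i / F C0 _: fires at position(s) 12: ukusutkinbtezog
surface: ukusutkinbtezog

cell CLASS=fe, SUR=un, NUM=zo, GRD=pa:
underlying: ukusit-gom-ega-ta-lo
1. e -> o, i -> u / B C0 _: fires at position(s) 5, 10: ukusutgomogatalo
2. o -> e, u -> i / F C0 _: no change
surface: ukusutgomogatalo


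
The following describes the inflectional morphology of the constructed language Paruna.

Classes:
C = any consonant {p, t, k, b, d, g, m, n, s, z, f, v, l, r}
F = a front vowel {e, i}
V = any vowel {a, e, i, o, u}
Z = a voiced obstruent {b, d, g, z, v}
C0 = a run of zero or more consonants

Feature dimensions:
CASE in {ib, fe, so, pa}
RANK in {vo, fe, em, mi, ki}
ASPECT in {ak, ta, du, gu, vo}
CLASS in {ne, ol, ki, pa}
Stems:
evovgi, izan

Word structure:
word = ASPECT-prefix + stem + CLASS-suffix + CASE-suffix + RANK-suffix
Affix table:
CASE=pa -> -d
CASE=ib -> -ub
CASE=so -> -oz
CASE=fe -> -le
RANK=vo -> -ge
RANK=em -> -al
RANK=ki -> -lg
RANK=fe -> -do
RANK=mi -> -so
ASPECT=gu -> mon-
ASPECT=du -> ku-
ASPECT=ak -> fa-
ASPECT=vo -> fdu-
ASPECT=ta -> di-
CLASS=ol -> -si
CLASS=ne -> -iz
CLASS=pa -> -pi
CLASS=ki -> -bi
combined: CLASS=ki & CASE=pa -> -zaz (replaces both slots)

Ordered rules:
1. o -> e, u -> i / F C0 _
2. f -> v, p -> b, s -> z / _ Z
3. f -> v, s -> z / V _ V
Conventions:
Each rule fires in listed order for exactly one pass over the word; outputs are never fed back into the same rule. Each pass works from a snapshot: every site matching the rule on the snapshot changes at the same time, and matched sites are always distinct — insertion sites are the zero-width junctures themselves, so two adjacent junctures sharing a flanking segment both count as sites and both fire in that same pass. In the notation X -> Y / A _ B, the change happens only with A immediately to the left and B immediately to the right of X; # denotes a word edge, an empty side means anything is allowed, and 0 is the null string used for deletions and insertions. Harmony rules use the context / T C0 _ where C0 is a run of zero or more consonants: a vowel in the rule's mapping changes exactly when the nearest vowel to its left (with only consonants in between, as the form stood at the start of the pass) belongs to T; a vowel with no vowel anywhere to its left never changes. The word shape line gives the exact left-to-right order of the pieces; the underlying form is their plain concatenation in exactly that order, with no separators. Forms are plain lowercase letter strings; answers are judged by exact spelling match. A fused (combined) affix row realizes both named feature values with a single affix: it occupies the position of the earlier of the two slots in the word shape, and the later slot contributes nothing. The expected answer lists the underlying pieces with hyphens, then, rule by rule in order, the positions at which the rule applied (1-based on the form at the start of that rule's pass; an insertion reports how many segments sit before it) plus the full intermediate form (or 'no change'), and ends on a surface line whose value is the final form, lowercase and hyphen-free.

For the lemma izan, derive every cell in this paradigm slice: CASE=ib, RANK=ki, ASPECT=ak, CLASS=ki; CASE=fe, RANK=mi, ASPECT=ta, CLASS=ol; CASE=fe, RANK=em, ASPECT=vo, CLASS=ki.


cell CASE=ib, RANK=ki, ASPECT=ak, CLASS=ki:
underlying: fa-izan-bi-ub-lg
1. o -> e, u -> i / F C0 _: fires at position(s) 9: faizanbiiblg
2. f -> v, p -> b, s -> z / _ Z: no change
3. f -> v, s -> z / V _ V: no change
surface: faizanbiiblg

cell CASE=fe, RANK=mi, ASPECT=ta, CLASS=ol:
underlying: di-izan-si-le-so
1. o -> e, u -> i / F C0 _: fires at position(s) 12: diizansilese
2. f -> v, p -> b, s -> z / _ Z: no change
3. f -> v, s -> z / V _ V: fires at position(s) 11: diizansileze
surface: diizansileze

cell CASE=fe, RANK=em, ASPECT=vo, CLASS=ki:
underlying: fdu-izan-bi-le-al
1. o -> e, u -> i / F C0 _: no change
2. f -> v, p -> b, s -> z / _ Z: fires at position(s) 1: vduizanbileal
3. f -> v, s -> z / V _ V: no change
surface: vduizanbileal


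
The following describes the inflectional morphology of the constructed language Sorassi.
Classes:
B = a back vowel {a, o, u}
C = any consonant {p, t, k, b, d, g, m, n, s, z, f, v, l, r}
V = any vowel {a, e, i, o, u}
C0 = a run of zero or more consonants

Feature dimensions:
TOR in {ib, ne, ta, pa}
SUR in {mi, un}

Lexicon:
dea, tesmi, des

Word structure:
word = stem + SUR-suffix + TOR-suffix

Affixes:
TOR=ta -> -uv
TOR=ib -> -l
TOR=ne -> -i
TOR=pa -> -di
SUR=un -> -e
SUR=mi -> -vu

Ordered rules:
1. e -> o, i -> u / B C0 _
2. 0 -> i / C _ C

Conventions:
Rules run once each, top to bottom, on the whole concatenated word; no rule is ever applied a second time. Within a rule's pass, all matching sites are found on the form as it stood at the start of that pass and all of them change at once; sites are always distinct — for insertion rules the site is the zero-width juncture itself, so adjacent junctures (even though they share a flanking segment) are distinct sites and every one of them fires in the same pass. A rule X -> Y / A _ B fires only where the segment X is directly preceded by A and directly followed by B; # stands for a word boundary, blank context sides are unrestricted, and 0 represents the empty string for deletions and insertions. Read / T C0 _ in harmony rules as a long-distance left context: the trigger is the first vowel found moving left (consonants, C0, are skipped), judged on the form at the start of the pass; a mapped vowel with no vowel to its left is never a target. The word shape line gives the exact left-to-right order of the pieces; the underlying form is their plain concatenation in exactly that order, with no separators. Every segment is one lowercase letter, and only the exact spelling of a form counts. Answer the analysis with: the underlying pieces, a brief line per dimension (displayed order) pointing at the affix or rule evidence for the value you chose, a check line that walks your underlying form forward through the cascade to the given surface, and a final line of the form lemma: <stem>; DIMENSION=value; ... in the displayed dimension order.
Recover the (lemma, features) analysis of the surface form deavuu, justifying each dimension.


underlying: dea-vu-i
TOR=ne - signalled by the affix -i
SUR=mi - signalled by the affix -vu
check: deavui -> deavuu -> deavuu
lemma: dea; TOR=ne; SUR=mi


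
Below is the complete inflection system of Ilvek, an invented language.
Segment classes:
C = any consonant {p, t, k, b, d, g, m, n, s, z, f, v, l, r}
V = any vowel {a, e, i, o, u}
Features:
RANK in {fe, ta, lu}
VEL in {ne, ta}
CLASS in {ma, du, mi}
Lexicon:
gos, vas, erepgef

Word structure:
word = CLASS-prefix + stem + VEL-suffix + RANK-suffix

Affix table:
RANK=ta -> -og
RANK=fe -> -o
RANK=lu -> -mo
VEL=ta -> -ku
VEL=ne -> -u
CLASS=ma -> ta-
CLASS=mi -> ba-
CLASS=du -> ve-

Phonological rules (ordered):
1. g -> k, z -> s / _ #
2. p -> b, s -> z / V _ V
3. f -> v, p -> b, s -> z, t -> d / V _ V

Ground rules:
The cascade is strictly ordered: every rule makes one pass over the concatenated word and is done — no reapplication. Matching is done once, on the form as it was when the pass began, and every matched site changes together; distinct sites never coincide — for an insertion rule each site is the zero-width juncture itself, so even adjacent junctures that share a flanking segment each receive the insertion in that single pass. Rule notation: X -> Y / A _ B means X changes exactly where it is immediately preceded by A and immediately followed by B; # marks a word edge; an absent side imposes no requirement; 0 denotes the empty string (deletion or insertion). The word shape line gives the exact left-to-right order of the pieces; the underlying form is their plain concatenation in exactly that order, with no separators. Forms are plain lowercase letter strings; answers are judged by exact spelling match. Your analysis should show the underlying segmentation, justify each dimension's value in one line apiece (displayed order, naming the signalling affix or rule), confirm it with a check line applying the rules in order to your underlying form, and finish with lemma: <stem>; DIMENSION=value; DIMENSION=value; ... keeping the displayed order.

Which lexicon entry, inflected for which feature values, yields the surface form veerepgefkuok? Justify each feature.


underlying: ve-erepgef-ku-og
RANK=ta - signalled by the affix -og
VEL=ta - signalled by the affix -ku
CLASS=du - signalled by the affix ve-
check: veerepgefkuog -> veerepgefkuok -> veerepgefkuok -> veerepgefkuok
lemma: erepgef; RANK=ta; VEL=ta; CLASS=du


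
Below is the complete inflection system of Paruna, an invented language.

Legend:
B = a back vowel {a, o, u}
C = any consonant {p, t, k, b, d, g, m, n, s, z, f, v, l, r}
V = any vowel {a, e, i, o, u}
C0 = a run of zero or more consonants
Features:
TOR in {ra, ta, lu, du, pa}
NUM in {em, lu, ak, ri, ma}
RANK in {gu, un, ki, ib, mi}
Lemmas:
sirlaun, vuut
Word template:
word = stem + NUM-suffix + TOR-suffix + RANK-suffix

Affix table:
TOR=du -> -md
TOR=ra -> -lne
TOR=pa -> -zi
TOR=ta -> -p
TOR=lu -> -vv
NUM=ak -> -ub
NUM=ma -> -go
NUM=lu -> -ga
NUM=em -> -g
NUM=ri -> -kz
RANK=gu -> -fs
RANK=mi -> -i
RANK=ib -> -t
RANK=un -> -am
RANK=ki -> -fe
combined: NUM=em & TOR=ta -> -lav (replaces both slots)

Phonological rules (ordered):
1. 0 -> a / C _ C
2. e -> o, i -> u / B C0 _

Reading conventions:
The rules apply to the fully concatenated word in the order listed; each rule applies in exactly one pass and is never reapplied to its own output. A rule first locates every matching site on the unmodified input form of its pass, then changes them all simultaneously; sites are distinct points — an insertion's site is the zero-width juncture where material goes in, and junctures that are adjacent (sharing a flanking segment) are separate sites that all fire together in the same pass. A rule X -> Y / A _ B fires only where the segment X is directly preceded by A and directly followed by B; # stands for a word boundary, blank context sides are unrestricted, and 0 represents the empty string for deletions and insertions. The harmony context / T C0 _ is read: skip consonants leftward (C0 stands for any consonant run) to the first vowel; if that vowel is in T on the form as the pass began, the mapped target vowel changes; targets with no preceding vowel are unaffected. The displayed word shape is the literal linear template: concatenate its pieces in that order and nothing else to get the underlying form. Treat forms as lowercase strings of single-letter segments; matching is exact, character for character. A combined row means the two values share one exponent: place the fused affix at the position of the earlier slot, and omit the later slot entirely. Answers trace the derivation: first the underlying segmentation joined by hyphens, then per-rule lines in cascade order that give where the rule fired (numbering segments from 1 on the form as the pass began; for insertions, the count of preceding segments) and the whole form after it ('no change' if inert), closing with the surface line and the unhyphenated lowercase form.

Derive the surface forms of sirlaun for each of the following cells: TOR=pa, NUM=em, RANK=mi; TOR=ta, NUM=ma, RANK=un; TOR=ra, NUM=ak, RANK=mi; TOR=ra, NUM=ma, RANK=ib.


cell TOR=pa, NUM=em, RANK=mi:
underlying: sirlaun-g-zi-i
1. 0 -> a / C _ C: inserts after position(s) 3, 7, 8: siralaunagazii
2. e -> o, i -> u / B C0 _: fires at position(s) 13: siralaunagazui
surface: siralaunagazui

cell TOR=ta, NUM=ma, RANK=un:
underlying: sirlaun-go-p-am
1. 0 -> a / C _ C: inserts after position(s) 3, 7: siralaunagopam
2. e -> o, i -> u / B C0 _: no change
surface: siralaunagopam

cell TOR=ra, NUM=ak, RANK=mi:
underlying: sirlaun-ub-lne-i
1. 0 -> a / C _ C: inserts after position(s) 3, 9, 10: siralaunubalanei
2. e -> o, i -> u / B C0 _: fires at position(s) 15: siralaunubalanoi
surface: siralaunubalanoi

cell TOR=ra, NUM=ma, RANK=ib:
underlying: sirlaun-go-lne-t
1. 0 -> a / C _ C: inserts after position(s) 3, 7, 10: siralaunagolanet
2. e -> o, i -> u / B C0 _: fires at position(s) 15: siralaunagolanot
surface: siralaunagolanot


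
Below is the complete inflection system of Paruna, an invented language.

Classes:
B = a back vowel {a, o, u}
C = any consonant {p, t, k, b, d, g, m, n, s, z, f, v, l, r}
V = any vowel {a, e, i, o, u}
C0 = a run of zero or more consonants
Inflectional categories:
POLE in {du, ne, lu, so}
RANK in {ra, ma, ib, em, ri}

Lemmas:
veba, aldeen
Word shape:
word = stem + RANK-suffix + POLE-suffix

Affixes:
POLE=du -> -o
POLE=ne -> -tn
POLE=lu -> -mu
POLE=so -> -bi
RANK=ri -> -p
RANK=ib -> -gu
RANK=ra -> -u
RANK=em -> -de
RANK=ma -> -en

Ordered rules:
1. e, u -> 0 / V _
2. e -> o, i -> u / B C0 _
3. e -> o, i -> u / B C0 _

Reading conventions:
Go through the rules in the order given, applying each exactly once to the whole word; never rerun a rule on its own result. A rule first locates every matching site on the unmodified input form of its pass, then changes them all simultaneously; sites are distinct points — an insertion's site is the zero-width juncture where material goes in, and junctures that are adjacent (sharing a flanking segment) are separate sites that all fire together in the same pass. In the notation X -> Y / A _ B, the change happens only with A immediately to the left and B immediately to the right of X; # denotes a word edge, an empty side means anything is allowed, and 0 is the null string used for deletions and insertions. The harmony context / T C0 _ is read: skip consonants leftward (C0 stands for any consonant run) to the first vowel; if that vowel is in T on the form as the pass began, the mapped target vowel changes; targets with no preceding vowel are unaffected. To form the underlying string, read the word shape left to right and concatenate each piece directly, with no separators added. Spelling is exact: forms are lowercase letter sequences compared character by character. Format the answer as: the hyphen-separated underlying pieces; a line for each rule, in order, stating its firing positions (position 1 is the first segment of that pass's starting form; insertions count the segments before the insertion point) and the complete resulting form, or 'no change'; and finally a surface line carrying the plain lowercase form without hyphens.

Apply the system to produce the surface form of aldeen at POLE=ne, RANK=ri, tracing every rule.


underlying: aldeen-p-tn
1. e, u -> 0 / V _: fires at position(s) 5: aldenptn
2. e -> o, i -> u / B C0 _: fires at position(s) 4: aldonptn
3. e -> o, i -> u / B C0 _: no change
surface: aldonptn


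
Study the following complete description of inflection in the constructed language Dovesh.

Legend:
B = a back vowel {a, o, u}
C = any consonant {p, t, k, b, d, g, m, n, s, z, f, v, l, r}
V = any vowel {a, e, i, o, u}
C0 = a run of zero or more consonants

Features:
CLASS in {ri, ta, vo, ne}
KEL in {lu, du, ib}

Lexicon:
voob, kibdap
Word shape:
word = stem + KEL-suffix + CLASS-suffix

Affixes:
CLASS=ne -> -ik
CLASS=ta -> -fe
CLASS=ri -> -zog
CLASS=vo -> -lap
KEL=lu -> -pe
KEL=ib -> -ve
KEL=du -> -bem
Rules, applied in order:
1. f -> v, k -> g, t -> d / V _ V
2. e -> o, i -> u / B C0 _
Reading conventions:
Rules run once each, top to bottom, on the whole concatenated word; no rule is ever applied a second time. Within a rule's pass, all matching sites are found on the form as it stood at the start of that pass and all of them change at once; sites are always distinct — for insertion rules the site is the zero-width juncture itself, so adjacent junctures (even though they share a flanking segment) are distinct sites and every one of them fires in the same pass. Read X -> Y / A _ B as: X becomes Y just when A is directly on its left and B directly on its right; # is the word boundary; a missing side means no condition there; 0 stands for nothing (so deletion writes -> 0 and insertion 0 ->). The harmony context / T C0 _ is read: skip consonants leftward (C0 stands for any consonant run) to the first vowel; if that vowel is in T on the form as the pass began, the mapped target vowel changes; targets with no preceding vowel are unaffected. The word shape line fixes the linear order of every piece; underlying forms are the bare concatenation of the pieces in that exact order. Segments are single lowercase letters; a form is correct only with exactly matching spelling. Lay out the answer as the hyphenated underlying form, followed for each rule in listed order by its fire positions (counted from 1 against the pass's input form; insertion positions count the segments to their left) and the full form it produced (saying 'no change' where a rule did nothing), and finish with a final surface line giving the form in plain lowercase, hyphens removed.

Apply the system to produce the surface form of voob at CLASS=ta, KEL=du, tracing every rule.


underlying: voob-bem-fe
1. f -> v, k -> g, t -> d / V _ V: no change
2. e -> o, i -> u / B C0 _: fires at position(s) 6: voobbomfe
surface: voobbomfe


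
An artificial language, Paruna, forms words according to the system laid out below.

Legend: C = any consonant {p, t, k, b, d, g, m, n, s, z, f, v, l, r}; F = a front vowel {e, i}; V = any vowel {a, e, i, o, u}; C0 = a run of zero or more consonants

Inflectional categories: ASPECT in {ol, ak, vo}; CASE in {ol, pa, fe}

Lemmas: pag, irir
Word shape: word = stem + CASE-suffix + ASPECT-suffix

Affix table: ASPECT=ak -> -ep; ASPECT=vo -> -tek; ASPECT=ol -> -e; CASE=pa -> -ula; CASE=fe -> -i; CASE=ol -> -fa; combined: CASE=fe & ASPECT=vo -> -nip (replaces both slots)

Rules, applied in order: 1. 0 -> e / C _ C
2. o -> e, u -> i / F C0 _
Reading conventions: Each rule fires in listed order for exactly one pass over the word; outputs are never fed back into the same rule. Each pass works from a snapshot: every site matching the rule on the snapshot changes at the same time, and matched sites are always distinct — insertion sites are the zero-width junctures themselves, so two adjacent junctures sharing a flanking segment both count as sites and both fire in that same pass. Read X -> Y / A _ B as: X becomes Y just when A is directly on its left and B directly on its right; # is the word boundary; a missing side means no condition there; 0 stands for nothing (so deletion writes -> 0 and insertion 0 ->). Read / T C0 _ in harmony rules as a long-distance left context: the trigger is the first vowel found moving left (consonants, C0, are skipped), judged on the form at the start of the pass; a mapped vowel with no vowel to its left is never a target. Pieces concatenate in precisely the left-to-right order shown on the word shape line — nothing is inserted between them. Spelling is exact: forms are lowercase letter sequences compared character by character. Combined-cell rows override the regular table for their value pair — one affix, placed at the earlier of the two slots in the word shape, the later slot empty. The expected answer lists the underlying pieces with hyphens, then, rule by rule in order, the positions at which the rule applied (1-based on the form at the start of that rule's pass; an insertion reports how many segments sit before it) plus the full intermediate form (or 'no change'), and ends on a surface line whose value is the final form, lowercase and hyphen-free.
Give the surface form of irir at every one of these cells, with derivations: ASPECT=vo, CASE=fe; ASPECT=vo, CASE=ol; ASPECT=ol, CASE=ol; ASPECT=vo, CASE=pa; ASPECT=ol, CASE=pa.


cell ASPECT=vo, CASE=fe:
underlying: irir-nip
1. 0 -> e / C _ C: inserts after position(s) 4: irirenip
2. o -> e, u -> i / F C0 _: no change
surface: irirenip

cell ASPECT=vo, CASE=ol:
underlying: irir-fa-tek
1. 0 -> e / C _ C: inserts after position(s) 4: irirefatek
2. o -> e, u -> i / F C0 _: no change
surface: irirefatek

cell ASPECT=ol, CASE=ol:
underlying: irir-fa-e
1. 0 -> e / C _ C: inserts after position(s) 4: irirefae
2. o -> e, u -> i / F C0 _: no change
surface: irirefae

cell ASPECT=vo, CASE=pa:
underlying: irir-ula-tek
1. 0 -> e / C _ C: no change
2. o -> e, u -> i / F C0 _: fires at position(s) 5: iririlatek
surface: iririlatek

cell ASPECT=ol, CASE=pa:
underlying: irir-ula-e
1. 0 -> e / C _ C: no change
2. o -> e, u -> i / F C0 _: fires at position(s) 5: iririlae
surface: iririlae


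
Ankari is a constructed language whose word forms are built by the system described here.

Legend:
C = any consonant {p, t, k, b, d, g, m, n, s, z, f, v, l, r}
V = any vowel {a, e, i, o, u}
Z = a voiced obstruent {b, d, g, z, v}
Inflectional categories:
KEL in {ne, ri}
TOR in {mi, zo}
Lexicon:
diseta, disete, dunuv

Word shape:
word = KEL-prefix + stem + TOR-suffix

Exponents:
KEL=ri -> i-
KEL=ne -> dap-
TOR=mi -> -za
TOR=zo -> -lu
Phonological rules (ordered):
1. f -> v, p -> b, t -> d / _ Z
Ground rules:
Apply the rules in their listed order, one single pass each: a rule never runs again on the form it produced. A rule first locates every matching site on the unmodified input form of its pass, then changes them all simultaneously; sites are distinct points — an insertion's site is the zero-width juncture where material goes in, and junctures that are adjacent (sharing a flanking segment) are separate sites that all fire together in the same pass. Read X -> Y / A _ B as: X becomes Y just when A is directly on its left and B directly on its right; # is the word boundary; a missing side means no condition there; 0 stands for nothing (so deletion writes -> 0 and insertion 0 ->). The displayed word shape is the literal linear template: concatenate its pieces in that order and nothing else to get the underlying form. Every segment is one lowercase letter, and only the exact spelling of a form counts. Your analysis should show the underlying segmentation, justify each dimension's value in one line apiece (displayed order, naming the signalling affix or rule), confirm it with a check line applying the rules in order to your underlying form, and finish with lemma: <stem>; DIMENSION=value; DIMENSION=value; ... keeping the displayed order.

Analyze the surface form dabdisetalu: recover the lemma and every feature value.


underlying: dap-diseta-lu
KEL=ne - signalled by the affix dap-
TOR=zo - signalled by the affix -lu
check: dapdisetalu -> dabdisetalu
lemma: diseta; KEL=ne; TOR=zo


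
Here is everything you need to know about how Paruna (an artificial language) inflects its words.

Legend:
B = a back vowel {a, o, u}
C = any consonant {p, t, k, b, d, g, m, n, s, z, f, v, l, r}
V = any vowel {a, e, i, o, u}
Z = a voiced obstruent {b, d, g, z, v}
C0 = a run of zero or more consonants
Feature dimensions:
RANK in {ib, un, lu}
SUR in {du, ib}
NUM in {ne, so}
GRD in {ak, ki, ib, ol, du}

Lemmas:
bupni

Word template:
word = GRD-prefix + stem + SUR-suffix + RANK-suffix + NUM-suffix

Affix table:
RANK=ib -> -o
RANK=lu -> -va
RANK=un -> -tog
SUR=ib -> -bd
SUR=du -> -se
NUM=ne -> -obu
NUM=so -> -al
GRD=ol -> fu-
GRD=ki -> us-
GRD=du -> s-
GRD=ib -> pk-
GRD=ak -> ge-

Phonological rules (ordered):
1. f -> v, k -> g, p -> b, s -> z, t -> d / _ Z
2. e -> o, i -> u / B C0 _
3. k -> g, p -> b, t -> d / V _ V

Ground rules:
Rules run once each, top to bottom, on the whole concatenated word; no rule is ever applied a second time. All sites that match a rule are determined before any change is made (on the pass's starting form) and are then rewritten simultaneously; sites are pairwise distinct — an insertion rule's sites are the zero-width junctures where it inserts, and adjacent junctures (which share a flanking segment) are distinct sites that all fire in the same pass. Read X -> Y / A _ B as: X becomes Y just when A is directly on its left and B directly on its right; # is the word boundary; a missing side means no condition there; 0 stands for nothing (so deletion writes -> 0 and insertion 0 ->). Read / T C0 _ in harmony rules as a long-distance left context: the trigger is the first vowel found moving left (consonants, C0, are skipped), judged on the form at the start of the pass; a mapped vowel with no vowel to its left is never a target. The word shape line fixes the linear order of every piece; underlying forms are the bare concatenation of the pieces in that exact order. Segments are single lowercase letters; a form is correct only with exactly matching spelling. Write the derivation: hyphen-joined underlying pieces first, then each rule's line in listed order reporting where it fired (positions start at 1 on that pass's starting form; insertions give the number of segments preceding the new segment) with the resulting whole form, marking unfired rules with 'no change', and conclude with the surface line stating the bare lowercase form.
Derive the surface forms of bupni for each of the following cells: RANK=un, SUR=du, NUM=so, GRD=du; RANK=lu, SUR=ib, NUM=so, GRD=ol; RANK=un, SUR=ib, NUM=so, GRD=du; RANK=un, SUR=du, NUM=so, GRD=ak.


cell RANK=un, SUR=du, NUM=so, GRD=du:
underlying: s-bupni-se-tog-al
1. f -> v, k -> g, p -> b, s -> z, t -> d / _ Z: fires at position(s) 1: zbupnisetogal
2. e -> o, i -> u / B C0 _: fires at position(s) 6: zbupnusetogal
3. k -> g, p -> b, t -> d / V _ V: fires at position(s) 9: zbupnusedogal
surface: zbupnusedogal

cell RANK=lu, SUR=ib, NUM=so, GRD=ol:
underlying: fu-bupni-bd-va-al
1. f -> v, k -> g, p -> b, s -> z, t -> d / _ Z: no change
2. e -> o, i -> u / B C0 _: fires at position(s) 7: fubupnubdvaal
3. k -> g, p -> b, t -> d / V _ V: no change
surface: fubupnubdvaal

cell RANK=un, SUR=ib, NUM=so, GRD=du:
underlying: s-bupni-bd-tog-al
1. f -> v, k -> g, p -> b, s -> z, t -> d / _ Z: fires at position(s) 1: zbupnibdtogal
2. e -> o, i -> u / B C0 _: fires at position(s) 6: zbupnubdtogal
3. k -> g, p -> b, t -> d / V _ V: no change
surface: zbupnubdtogal

cell RANK=un, SUR=du, NUM=so, GRD=ak:
underlying: ge-bupni-se-tog-al
1. f -> v, k -> g, p -> b, s -> z, t -> d / _ Z: no change
2. e -> o, i -> u / B C0 _: fires at position(s) 7: gebupnusetogal
3. k -> g, p -> b, t -> d / V _ V: fires at position(s) 10: gebupnusedogal
surface: gebupnusedogal


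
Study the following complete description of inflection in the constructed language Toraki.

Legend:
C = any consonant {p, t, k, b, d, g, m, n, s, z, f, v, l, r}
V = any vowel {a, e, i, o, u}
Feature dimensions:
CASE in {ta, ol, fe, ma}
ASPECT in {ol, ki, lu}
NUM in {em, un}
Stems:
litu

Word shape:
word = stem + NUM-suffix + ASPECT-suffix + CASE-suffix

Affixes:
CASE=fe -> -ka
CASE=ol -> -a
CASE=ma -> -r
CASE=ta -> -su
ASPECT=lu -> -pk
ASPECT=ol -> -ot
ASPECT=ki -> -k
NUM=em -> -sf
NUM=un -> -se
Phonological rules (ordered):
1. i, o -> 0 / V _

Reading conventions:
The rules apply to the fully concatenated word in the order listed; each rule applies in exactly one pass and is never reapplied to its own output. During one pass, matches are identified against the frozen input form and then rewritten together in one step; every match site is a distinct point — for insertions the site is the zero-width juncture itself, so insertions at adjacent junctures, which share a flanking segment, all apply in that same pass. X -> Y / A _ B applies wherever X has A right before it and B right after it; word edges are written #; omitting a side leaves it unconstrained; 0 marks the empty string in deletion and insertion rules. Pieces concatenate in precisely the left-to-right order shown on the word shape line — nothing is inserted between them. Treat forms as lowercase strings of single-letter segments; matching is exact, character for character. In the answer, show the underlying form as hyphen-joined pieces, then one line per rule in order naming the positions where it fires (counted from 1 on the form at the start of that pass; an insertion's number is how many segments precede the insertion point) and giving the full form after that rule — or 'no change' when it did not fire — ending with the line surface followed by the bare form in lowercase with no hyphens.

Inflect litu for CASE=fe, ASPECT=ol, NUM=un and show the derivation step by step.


underlying: litu-se-ot-ka
1. i, o -> 0 / V _: fires at position(s) 7: litusetka
surface: litusetka


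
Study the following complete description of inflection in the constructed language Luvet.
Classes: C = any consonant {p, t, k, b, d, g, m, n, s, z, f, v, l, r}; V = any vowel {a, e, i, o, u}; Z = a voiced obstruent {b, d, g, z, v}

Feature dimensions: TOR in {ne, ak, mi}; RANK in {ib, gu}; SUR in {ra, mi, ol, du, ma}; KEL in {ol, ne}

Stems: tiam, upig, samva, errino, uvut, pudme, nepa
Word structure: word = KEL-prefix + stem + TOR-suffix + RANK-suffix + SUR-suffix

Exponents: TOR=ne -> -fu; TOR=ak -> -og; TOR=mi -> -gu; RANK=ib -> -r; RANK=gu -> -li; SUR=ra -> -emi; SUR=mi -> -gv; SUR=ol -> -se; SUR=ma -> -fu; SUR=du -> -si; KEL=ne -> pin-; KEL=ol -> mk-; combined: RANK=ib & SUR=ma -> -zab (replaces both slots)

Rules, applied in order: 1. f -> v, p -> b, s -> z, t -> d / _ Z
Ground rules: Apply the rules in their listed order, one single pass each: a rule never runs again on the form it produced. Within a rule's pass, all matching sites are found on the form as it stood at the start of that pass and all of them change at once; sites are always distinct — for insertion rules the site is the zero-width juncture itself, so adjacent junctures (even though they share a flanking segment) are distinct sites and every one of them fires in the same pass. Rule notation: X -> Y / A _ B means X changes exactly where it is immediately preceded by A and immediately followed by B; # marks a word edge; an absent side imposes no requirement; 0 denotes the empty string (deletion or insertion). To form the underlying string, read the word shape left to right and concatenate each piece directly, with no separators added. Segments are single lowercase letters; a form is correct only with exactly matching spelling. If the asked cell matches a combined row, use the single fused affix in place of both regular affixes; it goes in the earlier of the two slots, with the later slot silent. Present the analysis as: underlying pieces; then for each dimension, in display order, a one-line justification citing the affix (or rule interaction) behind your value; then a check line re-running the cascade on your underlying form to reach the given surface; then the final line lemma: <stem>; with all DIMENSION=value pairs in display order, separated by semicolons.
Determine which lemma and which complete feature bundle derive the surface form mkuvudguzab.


underlying: mk-uvut-gu-zab
TOR=mi - signalled by the affix -gu
RANK=ib - signalled by the combined affix row
SUR=ma - signalled by the combined affix row
KEL=ol - signalled by the affix mk-
check: mkuvutguzab -> mkuvudguzab
lemma: uvut; TOR=mi; RANK=ib; SUR=ma; KEL=ol


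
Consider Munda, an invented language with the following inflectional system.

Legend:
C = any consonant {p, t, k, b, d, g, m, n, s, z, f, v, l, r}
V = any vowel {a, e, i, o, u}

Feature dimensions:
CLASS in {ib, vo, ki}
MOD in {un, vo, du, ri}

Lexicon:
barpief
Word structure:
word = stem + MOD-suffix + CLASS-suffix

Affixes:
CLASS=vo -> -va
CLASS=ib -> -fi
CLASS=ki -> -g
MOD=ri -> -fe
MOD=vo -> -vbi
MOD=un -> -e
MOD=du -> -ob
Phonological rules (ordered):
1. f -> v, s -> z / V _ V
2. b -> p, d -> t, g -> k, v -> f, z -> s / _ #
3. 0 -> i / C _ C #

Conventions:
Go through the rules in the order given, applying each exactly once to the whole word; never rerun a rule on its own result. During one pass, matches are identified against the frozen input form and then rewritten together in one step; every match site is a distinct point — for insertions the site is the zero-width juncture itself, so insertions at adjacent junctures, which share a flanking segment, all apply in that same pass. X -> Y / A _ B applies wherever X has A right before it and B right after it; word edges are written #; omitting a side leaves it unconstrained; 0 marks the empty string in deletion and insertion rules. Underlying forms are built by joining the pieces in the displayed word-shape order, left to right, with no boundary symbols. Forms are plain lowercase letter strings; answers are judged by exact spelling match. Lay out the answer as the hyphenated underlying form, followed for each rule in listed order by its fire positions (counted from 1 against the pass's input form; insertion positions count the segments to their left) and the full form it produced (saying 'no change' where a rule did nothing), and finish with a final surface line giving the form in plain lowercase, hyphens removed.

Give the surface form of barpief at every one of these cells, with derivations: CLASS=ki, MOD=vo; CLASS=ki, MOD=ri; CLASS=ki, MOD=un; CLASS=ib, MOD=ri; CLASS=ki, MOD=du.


cell CLASS=ki, MOD=vo:
underlying: barpief-vbi-g
1. f -> v, s -> z / V _ V: no change
2. b -> p, d -> t, g -> k, v -> f, z -> s / _ #: fires at position(s) 11: barpiefvbik
3. 0 -> i / C _ C #: no change
surface: barpiefvbik

cell CLASS=ki, MOD=ri:
underlying: barpief-fe-g
1. f -> v, s -> z / V _ V: no change
2. b -> p, d -> t, g -> k, v -> f, z -> s / _ #: fires at position(s) 10: barpieffek
3. 0 -> i / C _ C #: no change
surface: barpieffek

cell CLASS=ki, MOD=un:
underlying: barpief-e-g
1. f -> v, s -> z / V _ V: fires at position(s) 7: barpieveg
2. b -> p, d -> t, g -> k, v -> f, z -> s / _ #: fires at position(s) 9: barpievek
3. 0 -> i / C _ C #: no change
surface: barpievek

cell CLASS=ib, MOD=ri:
underlying: barpief-fe-fi
1. f -> v, s -> z / V _ V: fires at position(s) 10: barpieffevi
2. b -> p, d -> t, g -> k, v -> f, z -> s / _ #: no change
3. 0 -> i / C _ C #: no change
surface: barpieffevi

cell CLASS=ki, MOD=du:
underlying: barpief-ob-g
1. f -> v, s -> z / V _ V: fires at position(s) 7: barpievobg
2. b -> p, d -> t, g -> k, v -> f, z -> s / _ #: fires at position(s) 10: barpievobk
3. 0 -> i / C _ C #: inserts after position(s) 9: barpievobik
surface: barpievobik


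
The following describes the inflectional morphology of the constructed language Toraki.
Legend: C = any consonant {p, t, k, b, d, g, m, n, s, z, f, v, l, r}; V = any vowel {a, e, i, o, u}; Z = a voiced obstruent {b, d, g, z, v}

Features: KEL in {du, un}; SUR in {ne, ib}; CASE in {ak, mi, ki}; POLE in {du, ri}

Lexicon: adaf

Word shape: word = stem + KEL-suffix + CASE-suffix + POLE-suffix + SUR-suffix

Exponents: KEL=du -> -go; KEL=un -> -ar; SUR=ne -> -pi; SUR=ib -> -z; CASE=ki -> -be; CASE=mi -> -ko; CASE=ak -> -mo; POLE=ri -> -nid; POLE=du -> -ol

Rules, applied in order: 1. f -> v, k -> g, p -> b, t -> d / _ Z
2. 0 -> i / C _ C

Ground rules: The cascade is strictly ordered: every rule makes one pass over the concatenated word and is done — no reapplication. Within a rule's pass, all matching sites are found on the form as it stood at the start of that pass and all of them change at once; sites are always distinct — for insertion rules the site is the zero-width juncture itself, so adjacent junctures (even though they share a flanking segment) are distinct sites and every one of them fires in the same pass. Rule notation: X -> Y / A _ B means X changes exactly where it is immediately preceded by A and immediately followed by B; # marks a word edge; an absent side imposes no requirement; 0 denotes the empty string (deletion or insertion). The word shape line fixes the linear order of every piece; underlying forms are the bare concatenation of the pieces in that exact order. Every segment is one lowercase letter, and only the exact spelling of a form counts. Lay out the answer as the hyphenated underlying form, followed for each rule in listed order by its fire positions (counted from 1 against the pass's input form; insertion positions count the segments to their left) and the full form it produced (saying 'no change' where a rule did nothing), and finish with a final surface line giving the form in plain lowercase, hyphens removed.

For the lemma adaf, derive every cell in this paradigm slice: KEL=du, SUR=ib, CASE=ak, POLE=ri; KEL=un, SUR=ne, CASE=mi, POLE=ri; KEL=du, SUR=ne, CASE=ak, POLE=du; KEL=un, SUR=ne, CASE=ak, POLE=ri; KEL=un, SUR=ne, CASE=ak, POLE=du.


cell KEL=du, SUR=ib, CASE=ak, POLE=ri:
underlying: adaf-go-mo-nid-z
1. f -> v, k -> g, p -> b, t -> d / _ Z: fires at position(s) 4: adavgomonidz
2. 0 -> i / C _ C: inserts after position(s) 4, 11: adavigomonidiz
surface: adavigomonidiz

cell KEL=un, SUR=ne, CASE=mi, POLE=ri:
underlying: adaf-ar-ko-nid-pi
1. f -> v, k -> g, p -> b, t -> d / _ Z: no change
2. 0 -> i / C _ C: inserts after position(s) 6, 11: adafarikonidipi
surface: adafarikonidipi

cell KEL=du, SUR=ne, CASE=ak, POLE=du:
underlying: adaf-go-mo-ol-pi
1. f -> v, k -> g, p -> b, t -> d / _ Z: fires at position(s) 4: adavgomoolpi
2. 0 -> i / C _ C: inserts after position(s) 4, 10: adavigomoolipi
surface: adavigomoolipi

cell KEL=un, SUR=ne, CASE=ak, POLE=ri:
underlying: adaf-ar-mo-nid-pi
1. f -> v, k -> g, p -> b, t -> d / _ Z: no change
2. 0 -> i / C _ C: inserts after position(s) 6, 11: adafarimonidipi
surface: adafarimonidipi

cell KEL=un, SUR=ne, CASE=ak, POLE=du:
underlying: adaf-ar-mo-ol-pi
1. f -> v, k -> g, p -> b, t -> d / _ Z: no change
2. 0 -> i / C _ C: inserts after position(s) 6, 10: adafarimoolipi
surface: adafarimoolipi
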